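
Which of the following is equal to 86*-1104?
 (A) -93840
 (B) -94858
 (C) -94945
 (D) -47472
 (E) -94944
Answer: E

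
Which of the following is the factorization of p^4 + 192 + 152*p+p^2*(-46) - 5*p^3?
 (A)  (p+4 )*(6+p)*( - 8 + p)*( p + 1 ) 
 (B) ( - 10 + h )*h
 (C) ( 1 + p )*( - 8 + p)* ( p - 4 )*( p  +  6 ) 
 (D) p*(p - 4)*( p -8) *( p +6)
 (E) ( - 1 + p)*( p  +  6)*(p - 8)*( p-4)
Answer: C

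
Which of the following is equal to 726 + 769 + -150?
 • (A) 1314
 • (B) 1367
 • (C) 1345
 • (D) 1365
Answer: C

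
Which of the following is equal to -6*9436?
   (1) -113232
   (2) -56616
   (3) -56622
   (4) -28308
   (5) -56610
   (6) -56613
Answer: 2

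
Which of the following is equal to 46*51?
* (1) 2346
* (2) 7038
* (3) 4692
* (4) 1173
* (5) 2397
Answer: 1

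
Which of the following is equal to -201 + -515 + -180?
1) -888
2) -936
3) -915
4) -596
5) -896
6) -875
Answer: 5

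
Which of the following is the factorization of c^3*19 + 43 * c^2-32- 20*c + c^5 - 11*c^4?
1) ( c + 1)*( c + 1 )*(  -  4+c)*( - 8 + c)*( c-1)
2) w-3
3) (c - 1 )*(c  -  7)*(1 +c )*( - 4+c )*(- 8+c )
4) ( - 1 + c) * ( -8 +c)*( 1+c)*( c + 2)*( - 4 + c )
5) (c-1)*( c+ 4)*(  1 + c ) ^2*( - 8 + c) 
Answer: 1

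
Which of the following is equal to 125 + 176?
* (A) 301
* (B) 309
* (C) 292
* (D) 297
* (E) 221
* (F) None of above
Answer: A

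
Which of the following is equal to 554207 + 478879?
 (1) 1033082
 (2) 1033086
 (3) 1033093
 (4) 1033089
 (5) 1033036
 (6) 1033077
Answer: 2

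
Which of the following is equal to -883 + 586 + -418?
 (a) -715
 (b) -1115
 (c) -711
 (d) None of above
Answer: a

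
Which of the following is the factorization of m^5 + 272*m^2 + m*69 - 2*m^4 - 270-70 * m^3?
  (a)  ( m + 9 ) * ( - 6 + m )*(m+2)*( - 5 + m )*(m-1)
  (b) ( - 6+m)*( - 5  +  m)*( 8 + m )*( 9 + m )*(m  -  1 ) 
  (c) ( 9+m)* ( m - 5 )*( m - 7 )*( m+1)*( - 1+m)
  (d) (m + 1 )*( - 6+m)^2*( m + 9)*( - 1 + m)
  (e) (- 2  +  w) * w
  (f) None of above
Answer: f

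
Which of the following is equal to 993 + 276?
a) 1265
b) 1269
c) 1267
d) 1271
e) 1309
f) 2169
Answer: b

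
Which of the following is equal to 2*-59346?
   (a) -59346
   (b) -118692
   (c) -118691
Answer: b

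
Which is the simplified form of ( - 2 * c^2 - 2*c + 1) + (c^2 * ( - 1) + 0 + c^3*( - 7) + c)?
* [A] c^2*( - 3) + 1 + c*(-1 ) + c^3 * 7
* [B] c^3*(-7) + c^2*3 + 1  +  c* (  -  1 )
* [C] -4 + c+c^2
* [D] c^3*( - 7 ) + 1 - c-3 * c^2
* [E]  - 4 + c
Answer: D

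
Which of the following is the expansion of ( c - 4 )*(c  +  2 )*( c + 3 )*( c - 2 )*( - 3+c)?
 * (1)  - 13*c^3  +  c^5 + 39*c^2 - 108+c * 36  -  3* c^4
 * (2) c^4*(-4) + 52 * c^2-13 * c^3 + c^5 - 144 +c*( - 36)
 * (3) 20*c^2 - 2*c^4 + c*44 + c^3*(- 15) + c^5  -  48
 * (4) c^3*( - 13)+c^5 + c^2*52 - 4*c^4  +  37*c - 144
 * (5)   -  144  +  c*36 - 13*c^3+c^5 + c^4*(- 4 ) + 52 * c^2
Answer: 5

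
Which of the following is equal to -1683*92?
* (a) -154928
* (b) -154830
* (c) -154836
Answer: c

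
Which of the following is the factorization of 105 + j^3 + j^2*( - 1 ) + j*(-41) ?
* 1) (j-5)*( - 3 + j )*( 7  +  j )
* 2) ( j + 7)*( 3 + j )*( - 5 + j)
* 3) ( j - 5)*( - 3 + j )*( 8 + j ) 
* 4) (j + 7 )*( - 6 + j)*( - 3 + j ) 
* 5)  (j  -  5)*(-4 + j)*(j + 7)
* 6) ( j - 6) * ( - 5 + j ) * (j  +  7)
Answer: 1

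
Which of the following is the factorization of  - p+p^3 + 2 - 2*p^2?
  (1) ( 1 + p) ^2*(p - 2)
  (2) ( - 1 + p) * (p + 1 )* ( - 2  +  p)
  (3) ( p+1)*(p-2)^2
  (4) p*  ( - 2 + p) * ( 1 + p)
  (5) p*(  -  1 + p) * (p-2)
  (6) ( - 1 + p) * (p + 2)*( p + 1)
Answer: 2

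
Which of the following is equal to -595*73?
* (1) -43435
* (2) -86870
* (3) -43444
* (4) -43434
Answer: 1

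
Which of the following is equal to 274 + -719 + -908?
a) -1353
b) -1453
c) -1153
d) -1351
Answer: a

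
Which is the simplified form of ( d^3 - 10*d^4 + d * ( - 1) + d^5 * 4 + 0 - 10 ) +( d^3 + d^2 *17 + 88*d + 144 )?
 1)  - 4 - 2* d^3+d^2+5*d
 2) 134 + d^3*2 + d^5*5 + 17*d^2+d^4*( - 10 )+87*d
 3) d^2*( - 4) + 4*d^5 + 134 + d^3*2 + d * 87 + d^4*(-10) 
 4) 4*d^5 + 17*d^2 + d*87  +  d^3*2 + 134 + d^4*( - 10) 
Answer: 4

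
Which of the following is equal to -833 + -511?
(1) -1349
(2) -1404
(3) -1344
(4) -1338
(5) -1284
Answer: 3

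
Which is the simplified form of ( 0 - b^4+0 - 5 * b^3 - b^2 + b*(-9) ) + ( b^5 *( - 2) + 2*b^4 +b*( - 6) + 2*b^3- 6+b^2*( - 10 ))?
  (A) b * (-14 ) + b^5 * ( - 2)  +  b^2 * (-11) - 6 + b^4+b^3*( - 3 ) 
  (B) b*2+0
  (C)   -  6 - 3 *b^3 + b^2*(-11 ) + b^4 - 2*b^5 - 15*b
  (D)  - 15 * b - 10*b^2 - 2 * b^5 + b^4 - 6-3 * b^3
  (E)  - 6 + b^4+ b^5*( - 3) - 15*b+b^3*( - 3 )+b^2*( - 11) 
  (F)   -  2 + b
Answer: C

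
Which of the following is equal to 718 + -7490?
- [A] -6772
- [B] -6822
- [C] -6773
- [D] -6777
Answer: A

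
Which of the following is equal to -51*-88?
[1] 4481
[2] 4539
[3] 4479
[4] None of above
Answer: 4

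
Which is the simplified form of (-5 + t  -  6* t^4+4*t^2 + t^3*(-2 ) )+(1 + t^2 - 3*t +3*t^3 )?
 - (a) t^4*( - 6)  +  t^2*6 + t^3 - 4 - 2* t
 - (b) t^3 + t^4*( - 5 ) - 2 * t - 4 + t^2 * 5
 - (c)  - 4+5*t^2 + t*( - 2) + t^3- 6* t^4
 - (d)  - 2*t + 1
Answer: c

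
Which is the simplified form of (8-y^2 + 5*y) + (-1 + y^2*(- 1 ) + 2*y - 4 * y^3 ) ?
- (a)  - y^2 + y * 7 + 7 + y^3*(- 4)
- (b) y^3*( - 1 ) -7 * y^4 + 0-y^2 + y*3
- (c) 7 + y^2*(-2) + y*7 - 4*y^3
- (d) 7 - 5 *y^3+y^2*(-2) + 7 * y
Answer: c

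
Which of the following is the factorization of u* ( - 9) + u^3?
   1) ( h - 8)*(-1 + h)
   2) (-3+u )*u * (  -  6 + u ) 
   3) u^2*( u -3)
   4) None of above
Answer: 4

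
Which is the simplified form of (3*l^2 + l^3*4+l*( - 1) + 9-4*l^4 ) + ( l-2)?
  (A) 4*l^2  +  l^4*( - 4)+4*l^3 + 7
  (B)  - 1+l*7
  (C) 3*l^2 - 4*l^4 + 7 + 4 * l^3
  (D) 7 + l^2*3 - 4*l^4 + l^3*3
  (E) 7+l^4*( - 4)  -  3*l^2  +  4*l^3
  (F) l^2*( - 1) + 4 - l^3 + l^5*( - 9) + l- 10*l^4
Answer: C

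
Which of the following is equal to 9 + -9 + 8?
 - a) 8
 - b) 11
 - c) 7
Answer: a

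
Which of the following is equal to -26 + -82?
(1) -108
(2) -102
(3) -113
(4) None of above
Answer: 1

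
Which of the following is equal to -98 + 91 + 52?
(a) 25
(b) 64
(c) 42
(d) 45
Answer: d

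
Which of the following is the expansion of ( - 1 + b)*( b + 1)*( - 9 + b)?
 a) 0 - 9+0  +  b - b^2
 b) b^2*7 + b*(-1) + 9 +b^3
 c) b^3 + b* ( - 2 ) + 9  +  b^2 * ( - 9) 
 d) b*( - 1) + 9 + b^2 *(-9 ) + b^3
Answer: d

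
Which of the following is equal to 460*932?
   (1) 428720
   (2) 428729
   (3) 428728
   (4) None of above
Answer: 1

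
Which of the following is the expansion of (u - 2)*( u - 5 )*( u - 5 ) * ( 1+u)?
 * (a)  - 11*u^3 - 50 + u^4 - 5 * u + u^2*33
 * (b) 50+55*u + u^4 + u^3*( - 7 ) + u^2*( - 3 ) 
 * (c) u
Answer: a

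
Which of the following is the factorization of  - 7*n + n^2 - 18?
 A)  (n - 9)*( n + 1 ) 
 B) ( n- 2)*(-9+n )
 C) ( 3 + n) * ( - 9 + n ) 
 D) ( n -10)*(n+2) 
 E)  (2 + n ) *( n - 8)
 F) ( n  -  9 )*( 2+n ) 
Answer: F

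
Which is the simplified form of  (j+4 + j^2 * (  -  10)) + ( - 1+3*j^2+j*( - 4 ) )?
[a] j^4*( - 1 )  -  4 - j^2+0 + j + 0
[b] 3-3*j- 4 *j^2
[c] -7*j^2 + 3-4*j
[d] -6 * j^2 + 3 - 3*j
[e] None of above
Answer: e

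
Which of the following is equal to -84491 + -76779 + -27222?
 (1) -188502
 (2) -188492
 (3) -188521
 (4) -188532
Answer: 2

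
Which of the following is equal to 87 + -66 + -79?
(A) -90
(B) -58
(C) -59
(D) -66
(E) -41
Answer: B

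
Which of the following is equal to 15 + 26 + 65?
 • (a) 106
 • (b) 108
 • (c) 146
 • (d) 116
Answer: a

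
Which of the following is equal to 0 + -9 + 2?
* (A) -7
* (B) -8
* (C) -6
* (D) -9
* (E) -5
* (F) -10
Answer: A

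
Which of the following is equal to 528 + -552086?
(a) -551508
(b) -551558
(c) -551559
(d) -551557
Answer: b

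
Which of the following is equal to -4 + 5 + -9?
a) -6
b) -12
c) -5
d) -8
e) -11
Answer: d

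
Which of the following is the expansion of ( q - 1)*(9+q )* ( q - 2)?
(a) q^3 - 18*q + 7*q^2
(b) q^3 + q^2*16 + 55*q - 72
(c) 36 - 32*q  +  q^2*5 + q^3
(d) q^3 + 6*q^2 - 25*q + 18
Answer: d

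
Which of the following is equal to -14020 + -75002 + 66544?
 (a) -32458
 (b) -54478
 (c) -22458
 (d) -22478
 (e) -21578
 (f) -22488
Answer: d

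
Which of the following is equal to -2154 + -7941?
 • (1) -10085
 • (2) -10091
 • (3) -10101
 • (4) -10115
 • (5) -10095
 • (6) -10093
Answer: 5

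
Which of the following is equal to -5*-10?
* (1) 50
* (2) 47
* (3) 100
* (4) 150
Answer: 1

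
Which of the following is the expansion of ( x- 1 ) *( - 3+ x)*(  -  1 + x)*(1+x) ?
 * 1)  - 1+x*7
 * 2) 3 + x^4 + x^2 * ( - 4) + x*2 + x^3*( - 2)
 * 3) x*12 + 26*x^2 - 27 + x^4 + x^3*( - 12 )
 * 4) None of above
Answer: 4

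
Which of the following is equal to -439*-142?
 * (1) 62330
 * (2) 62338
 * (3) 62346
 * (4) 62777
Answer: 2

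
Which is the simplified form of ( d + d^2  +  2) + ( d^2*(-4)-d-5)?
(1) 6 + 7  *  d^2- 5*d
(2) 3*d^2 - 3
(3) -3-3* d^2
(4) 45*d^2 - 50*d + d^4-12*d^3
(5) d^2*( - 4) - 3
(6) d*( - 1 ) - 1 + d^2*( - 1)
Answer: 3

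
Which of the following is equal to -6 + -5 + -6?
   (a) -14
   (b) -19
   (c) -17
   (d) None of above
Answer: c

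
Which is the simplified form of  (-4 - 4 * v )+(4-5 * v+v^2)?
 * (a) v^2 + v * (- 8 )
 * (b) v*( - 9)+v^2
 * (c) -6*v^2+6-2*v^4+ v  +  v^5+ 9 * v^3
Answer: b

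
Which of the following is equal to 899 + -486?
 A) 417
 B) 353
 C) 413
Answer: C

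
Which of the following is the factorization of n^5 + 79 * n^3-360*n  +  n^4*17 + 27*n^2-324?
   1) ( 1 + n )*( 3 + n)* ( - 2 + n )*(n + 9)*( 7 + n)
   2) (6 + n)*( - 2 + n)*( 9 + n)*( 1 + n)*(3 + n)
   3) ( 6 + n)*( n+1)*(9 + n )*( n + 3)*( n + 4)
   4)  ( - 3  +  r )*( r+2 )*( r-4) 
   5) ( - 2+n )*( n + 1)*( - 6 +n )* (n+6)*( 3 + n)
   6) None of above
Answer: 2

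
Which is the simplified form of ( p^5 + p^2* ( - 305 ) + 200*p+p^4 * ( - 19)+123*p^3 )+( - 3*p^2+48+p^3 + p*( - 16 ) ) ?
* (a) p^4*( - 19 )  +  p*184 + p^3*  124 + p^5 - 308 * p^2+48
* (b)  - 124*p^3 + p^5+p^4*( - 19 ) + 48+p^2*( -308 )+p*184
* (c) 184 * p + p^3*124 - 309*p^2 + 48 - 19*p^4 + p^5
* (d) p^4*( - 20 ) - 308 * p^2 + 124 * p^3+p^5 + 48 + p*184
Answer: a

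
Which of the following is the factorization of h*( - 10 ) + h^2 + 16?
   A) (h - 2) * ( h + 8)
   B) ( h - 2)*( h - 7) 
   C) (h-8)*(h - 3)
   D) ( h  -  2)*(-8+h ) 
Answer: D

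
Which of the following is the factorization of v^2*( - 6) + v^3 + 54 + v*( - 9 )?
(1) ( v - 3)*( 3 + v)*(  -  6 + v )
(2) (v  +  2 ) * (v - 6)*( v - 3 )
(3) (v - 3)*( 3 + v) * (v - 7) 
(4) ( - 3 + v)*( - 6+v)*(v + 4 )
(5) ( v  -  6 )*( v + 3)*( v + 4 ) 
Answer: 1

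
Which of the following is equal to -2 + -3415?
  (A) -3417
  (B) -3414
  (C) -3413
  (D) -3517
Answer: A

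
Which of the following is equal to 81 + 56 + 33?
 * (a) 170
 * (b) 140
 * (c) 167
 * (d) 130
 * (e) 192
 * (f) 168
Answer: a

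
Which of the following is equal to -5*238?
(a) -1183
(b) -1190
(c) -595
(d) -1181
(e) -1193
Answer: b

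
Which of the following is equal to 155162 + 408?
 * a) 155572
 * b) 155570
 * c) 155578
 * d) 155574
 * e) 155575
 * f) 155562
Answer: b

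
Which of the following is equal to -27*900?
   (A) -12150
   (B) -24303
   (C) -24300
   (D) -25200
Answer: C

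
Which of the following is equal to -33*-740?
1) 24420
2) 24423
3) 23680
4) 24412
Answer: 1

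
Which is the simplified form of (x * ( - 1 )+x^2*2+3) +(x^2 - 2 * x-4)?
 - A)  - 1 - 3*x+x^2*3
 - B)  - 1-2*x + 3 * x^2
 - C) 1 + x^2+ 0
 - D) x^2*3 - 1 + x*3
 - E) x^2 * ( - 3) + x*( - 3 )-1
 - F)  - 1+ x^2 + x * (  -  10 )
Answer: A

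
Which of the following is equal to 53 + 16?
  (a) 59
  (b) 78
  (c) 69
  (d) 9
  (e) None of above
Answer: c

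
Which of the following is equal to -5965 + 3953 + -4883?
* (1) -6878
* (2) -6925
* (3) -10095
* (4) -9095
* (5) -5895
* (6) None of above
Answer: 6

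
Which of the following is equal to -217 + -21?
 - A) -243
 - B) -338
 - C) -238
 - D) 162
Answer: C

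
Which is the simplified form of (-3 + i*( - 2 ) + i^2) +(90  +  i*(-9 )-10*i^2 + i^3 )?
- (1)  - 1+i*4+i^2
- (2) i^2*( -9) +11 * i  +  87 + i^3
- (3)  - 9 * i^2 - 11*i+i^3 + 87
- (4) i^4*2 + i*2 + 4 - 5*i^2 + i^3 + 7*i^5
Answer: 3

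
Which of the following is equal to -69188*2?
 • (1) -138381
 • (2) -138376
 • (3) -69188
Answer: 2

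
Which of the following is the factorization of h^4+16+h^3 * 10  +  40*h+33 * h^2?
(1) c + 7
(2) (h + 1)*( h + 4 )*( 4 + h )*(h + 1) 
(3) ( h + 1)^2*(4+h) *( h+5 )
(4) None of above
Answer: 2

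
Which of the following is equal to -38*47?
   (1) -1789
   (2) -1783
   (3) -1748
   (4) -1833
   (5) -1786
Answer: 5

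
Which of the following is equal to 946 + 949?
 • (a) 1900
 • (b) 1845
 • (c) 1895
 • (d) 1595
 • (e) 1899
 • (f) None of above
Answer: c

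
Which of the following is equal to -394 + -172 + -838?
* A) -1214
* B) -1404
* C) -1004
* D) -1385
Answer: B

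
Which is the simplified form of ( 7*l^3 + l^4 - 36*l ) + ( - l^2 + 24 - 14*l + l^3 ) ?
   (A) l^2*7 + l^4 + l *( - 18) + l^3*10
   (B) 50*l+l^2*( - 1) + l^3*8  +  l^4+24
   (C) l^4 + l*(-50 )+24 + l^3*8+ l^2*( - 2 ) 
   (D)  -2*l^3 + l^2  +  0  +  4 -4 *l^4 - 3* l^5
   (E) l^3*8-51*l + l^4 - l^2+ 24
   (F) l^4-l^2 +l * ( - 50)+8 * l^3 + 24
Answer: F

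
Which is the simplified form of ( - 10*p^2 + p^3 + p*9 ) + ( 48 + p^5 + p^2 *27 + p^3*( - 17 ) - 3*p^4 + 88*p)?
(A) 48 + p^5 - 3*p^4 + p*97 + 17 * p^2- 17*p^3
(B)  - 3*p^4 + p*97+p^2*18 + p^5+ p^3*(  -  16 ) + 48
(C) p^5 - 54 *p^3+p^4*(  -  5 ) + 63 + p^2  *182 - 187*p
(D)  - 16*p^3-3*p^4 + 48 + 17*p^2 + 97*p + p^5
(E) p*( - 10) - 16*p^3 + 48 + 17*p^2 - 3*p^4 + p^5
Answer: D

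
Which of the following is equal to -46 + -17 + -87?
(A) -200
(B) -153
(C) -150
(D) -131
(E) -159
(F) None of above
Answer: C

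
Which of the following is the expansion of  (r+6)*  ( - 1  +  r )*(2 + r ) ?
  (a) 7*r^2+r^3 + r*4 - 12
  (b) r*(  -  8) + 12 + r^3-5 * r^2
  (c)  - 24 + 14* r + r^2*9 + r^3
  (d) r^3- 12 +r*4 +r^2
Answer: a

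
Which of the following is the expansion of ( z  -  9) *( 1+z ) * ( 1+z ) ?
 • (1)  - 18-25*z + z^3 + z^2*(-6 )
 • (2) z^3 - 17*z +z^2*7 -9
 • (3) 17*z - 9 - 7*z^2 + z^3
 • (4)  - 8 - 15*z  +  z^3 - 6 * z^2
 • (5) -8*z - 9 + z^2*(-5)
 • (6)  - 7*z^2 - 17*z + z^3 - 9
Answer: 6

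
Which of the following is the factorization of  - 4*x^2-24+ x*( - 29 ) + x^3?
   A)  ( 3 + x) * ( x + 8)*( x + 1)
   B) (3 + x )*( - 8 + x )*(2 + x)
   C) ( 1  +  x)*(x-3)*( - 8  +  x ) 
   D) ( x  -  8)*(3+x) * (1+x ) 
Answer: D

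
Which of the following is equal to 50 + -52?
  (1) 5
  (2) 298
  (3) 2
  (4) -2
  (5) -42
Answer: 4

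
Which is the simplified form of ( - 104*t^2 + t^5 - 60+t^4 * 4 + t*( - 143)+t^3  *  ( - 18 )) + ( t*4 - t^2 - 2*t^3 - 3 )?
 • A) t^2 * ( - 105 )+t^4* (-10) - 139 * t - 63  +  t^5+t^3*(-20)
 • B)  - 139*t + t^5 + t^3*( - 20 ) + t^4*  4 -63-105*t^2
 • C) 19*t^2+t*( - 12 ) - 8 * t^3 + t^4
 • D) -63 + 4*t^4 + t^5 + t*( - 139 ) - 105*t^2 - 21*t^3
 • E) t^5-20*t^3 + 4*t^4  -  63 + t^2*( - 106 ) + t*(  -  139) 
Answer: B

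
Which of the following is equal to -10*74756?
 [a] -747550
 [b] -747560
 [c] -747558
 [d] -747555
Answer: b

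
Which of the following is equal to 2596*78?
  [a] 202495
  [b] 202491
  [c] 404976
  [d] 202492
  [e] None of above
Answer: e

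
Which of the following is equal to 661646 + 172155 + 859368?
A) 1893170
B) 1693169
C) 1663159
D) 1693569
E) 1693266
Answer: B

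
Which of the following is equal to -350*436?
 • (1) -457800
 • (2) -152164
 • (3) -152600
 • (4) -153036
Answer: 3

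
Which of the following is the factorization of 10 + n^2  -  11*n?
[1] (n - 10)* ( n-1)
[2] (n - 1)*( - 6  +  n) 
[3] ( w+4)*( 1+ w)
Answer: 1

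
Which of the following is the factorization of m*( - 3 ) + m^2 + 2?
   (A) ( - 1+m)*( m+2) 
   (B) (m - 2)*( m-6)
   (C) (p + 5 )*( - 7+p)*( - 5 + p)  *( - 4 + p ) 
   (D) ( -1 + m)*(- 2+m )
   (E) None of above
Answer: D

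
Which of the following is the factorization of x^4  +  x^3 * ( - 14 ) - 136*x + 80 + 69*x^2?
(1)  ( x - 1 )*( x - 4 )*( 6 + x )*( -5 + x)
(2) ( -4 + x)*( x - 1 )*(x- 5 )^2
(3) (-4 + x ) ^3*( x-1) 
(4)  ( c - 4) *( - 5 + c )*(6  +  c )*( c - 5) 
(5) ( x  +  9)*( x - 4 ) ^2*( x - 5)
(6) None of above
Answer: 6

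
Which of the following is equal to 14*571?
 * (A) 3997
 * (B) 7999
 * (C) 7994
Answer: C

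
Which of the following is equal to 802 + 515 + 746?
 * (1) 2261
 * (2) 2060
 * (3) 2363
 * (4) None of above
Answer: 4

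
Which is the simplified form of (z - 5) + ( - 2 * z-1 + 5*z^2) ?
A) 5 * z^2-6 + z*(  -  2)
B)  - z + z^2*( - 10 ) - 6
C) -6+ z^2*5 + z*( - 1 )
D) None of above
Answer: C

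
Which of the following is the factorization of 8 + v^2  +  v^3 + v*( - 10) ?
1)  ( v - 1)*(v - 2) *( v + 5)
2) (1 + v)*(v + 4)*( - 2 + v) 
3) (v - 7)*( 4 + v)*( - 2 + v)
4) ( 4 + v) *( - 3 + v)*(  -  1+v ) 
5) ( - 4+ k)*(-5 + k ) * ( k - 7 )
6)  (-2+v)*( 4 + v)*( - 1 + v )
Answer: 6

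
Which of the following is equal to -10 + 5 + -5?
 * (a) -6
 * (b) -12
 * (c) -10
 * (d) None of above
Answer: c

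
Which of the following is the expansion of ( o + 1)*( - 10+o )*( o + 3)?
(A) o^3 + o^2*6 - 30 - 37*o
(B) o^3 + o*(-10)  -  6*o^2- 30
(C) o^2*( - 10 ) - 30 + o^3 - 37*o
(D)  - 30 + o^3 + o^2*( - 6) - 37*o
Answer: D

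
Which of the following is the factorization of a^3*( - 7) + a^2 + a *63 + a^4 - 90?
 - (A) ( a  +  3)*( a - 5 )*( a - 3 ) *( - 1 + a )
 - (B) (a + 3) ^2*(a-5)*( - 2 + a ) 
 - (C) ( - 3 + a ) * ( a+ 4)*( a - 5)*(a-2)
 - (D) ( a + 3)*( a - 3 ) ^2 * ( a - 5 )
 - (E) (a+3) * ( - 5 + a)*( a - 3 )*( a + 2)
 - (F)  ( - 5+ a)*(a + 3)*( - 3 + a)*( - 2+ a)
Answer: F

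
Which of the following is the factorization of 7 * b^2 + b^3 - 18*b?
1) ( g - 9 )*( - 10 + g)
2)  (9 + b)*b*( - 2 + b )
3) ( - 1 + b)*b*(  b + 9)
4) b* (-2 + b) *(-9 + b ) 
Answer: 2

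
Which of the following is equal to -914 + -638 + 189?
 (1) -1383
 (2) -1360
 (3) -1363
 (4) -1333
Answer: 3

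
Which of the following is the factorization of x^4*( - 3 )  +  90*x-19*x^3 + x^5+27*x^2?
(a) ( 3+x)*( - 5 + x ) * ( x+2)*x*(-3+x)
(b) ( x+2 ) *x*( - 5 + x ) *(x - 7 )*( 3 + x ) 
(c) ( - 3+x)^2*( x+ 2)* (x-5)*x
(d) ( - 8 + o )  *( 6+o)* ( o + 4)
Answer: a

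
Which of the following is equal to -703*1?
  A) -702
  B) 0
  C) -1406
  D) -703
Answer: D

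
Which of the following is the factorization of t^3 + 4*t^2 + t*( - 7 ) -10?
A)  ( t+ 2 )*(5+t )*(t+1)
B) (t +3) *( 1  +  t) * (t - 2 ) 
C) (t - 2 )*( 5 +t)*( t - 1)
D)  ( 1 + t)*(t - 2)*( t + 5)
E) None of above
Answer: D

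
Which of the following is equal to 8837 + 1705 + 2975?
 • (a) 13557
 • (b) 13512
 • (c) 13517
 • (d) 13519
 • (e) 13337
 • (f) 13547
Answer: c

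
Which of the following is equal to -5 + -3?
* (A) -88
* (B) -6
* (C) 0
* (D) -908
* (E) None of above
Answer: E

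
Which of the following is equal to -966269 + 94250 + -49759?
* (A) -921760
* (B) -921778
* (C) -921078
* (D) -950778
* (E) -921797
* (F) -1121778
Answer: B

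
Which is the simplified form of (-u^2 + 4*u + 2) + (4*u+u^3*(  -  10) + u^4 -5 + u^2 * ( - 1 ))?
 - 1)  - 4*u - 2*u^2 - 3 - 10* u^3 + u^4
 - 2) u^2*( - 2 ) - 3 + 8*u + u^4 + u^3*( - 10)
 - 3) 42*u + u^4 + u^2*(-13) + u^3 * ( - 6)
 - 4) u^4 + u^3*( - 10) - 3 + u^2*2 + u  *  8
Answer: 2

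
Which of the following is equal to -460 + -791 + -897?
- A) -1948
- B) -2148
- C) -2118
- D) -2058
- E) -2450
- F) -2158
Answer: B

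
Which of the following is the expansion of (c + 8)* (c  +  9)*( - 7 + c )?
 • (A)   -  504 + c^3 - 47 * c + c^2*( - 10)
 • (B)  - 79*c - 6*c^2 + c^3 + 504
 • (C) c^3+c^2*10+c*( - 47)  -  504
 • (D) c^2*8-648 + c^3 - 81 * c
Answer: C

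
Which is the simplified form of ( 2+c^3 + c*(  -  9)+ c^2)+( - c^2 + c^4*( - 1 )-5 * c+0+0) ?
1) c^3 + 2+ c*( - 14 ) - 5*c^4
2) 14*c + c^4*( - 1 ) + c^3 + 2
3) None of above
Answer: 3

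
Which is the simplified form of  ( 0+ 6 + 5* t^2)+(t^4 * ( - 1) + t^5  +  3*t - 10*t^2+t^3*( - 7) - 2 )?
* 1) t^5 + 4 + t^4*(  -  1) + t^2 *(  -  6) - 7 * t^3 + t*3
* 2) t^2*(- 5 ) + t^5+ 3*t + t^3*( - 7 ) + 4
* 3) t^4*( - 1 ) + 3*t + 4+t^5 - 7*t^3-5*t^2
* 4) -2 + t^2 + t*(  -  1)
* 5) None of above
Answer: 3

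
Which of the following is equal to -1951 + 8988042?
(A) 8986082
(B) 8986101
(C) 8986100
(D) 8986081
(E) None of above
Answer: E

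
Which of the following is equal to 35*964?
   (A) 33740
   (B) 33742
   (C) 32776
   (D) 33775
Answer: A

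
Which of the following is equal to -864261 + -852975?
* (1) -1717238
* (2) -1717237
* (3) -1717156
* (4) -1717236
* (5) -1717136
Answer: 4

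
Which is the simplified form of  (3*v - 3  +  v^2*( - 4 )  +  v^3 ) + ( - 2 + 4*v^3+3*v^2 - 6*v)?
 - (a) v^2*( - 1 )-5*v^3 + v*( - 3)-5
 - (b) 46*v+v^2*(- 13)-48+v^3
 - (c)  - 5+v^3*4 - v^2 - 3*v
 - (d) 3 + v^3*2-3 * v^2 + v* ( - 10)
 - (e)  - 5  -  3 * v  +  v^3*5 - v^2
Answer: e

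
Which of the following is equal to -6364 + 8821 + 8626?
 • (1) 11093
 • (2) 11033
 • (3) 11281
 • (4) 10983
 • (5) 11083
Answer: 5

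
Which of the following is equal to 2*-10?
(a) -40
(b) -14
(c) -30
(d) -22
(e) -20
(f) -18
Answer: e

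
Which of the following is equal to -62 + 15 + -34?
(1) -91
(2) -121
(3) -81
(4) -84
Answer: 3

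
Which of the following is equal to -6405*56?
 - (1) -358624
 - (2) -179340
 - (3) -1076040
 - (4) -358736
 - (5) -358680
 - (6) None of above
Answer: 5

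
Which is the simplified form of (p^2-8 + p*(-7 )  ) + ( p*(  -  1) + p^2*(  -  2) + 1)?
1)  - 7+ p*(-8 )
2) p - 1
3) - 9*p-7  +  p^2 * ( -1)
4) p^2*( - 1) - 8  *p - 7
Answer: 4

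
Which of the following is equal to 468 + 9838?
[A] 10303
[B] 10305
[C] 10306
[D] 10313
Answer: C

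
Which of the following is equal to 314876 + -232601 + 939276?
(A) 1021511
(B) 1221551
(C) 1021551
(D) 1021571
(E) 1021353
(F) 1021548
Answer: C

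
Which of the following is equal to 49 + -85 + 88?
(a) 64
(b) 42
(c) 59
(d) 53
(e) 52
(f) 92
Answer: e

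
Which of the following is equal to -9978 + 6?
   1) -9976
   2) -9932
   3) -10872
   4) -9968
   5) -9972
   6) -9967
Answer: 5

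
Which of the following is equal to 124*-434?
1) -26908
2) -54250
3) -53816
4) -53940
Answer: 3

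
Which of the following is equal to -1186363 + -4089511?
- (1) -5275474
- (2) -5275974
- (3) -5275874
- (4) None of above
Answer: 3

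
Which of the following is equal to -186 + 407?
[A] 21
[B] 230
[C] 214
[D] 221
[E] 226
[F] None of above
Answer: D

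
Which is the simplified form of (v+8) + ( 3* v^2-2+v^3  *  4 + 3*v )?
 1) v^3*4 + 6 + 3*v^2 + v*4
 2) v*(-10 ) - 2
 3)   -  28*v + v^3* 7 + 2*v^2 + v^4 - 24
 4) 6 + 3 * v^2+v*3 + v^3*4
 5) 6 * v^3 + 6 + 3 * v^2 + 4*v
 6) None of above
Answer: 1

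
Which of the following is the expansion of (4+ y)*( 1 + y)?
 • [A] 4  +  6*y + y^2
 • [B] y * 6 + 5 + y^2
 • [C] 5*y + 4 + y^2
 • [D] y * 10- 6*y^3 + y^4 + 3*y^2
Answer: C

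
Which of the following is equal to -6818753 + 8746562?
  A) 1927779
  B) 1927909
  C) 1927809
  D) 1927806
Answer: C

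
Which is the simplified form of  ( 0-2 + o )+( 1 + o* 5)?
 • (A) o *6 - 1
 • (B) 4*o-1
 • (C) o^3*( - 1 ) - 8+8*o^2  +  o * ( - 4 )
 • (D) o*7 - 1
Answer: A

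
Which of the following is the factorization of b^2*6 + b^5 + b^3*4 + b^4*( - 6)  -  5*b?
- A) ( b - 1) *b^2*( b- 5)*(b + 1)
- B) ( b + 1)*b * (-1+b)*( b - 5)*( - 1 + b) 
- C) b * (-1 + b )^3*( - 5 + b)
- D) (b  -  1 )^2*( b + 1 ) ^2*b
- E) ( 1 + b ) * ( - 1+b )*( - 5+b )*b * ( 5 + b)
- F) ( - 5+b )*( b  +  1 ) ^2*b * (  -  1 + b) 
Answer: B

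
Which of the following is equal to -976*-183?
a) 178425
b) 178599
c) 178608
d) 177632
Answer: c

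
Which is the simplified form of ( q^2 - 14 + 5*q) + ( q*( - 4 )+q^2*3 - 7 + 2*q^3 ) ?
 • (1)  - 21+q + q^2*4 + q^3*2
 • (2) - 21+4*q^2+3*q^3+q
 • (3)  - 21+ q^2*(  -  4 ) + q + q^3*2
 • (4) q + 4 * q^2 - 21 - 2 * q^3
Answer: 1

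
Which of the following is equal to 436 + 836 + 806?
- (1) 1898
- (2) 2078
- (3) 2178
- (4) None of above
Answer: 2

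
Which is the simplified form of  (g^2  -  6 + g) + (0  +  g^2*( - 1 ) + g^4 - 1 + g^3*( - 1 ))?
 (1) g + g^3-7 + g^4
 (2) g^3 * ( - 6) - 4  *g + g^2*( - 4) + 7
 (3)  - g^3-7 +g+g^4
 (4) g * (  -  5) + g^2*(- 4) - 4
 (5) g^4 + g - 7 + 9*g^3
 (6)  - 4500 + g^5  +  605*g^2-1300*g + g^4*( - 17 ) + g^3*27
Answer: 3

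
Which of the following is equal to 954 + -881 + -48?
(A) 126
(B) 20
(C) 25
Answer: C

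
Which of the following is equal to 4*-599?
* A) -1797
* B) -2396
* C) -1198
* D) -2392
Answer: B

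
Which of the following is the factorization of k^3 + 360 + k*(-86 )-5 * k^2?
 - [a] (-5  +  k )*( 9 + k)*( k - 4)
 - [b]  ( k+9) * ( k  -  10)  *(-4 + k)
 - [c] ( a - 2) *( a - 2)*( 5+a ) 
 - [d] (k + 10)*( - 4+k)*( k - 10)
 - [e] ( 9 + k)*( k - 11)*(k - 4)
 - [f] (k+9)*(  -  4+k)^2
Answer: b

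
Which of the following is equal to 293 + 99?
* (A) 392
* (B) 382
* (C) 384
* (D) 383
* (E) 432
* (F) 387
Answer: A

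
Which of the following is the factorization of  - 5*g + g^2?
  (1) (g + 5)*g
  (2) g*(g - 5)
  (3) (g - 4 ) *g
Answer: 2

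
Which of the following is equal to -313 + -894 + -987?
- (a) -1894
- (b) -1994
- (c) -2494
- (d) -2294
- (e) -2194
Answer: e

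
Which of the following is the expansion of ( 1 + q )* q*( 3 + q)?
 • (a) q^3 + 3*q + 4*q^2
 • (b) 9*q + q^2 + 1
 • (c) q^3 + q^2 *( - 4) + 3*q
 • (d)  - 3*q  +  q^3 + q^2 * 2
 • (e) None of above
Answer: a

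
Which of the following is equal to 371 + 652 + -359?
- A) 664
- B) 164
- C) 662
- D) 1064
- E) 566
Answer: A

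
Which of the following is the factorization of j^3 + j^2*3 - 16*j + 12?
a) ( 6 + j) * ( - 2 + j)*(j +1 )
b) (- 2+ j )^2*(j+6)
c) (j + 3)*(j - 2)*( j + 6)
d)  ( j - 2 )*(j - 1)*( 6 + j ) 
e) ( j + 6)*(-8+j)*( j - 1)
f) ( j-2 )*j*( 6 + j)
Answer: d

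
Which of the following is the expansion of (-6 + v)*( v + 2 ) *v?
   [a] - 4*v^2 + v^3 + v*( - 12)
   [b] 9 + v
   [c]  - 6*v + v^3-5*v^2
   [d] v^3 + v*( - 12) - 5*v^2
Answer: a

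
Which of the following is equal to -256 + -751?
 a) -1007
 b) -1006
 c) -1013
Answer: a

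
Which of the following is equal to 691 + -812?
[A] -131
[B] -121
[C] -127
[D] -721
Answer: B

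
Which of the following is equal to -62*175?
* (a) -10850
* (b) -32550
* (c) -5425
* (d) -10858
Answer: a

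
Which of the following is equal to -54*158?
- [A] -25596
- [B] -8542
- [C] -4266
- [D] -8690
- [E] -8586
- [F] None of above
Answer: F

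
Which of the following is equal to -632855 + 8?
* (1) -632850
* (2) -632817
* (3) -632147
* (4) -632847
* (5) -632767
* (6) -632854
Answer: 4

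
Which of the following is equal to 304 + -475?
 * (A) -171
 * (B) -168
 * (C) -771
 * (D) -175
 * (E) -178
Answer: A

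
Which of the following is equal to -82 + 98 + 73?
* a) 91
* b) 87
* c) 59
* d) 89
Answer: d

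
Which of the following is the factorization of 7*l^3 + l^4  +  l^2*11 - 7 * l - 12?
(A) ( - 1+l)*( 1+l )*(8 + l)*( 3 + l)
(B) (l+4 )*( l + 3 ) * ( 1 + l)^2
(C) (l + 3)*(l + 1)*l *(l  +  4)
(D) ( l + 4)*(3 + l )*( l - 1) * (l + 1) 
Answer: D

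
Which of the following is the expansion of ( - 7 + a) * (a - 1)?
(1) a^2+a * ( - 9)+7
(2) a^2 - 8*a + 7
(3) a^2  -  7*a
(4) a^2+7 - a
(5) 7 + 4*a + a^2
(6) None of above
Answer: 2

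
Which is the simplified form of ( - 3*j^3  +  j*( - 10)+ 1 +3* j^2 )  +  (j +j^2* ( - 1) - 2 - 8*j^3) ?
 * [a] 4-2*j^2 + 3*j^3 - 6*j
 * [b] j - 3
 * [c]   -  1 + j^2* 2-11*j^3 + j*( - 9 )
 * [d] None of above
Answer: c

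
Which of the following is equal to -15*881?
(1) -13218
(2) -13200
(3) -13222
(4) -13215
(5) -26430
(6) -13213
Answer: 4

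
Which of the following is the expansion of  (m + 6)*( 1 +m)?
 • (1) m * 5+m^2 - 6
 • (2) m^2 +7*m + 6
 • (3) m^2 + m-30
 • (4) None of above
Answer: 2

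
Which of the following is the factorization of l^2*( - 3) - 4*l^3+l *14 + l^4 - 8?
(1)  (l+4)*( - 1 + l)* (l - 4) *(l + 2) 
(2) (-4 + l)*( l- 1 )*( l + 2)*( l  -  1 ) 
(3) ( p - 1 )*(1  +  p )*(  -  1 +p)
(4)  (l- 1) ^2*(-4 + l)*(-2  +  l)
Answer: 2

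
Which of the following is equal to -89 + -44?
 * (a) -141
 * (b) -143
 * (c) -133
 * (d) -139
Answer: c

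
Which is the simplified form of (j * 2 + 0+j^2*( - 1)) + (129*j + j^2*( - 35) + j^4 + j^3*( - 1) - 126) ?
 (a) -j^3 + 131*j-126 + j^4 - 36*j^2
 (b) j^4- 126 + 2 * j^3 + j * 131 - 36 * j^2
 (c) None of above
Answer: a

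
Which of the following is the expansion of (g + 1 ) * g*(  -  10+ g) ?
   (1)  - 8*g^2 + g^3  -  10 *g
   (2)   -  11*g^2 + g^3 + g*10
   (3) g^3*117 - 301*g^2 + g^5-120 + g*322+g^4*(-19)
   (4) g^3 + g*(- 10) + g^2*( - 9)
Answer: 4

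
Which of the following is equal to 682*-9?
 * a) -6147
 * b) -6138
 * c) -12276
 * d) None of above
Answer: b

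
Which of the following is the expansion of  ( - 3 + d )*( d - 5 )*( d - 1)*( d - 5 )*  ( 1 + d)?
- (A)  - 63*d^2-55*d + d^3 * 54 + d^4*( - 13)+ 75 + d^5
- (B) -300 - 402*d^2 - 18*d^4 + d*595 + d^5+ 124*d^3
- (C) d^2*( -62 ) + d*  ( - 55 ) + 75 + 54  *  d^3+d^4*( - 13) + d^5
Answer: C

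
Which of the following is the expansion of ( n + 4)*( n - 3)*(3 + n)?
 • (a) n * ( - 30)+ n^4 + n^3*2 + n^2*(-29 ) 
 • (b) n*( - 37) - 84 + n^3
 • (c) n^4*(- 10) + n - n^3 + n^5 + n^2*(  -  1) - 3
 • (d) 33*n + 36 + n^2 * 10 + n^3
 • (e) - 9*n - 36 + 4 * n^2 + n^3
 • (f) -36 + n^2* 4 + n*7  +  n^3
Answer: e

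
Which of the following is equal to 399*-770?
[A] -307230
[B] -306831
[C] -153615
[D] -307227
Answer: A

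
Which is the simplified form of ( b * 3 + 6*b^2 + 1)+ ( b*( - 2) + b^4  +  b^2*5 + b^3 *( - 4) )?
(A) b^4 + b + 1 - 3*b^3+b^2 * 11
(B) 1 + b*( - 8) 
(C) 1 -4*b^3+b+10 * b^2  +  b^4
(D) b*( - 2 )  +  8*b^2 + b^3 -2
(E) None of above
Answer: E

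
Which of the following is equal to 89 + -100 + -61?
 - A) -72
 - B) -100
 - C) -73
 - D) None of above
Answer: A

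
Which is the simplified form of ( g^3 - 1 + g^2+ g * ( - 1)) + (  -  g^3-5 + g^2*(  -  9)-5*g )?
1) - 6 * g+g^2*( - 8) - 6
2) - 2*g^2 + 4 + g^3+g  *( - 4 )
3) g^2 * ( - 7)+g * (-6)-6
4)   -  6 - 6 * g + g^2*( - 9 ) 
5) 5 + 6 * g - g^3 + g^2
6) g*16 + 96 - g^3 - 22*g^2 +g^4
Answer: 1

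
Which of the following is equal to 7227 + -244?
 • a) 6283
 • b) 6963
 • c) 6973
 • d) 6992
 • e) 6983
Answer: e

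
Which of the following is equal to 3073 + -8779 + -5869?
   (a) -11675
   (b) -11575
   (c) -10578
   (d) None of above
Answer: b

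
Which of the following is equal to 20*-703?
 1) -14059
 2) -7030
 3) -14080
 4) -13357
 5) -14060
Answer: 5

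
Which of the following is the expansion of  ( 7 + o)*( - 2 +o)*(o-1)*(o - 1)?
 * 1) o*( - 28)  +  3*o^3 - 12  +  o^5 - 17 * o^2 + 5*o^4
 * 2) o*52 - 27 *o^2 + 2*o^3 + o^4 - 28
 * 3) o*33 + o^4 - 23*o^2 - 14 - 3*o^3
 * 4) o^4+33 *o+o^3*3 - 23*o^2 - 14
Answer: 4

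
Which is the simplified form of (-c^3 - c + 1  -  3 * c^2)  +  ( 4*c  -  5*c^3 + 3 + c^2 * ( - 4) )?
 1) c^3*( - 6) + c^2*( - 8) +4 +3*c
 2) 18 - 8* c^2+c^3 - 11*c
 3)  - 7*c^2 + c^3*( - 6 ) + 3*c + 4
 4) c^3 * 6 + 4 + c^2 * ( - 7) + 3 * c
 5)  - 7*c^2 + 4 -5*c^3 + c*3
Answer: 3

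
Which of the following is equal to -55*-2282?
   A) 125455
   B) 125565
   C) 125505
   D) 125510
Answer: D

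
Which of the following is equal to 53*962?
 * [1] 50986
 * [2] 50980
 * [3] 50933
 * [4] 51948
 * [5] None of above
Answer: 1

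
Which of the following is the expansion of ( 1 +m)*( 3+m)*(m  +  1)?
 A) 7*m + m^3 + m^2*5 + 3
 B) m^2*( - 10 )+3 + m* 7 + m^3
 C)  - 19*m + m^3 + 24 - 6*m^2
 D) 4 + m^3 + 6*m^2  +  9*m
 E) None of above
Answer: A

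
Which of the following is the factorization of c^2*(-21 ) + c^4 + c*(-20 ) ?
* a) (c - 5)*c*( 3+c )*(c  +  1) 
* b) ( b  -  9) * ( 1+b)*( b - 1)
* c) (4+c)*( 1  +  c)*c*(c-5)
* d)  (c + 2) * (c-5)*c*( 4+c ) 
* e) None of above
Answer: c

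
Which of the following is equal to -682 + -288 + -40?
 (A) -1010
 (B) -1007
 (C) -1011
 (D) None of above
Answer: A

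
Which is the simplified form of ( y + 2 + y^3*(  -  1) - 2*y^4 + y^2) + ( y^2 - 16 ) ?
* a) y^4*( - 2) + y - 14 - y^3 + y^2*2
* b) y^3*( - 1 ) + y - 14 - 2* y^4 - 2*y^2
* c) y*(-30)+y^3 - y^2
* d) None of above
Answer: a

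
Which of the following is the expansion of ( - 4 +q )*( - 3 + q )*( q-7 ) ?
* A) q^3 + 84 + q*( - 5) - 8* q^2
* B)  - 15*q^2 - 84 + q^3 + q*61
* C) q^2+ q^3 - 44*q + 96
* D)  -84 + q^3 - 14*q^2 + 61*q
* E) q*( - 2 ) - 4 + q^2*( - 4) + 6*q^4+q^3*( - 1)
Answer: D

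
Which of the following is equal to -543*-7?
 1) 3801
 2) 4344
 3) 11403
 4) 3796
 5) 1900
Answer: 1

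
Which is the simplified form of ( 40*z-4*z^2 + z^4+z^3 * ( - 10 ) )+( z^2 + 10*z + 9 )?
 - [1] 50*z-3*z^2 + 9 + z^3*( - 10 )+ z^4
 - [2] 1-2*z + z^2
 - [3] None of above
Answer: 1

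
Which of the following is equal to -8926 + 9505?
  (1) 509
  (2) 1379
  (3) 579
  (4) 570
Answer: 3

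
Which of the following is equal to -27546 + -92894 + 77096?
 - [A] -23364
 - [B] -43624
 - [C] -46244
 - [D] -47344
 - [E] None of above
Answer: E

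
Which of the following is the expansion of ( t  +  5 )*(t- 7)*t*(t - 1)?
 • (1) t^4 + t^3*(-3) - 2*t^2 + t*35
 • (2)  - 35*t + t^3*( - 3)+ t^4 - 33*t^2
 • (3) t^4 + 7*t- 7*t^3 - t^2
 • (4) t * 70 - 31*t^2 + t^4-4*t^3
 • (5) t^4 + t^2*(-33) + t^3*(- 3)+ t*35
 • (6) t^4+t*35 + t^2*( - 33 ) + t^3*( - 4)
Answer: 5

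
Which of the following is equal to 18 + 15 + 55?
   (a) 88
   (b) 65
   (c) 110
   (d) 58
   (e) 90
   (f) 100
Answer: a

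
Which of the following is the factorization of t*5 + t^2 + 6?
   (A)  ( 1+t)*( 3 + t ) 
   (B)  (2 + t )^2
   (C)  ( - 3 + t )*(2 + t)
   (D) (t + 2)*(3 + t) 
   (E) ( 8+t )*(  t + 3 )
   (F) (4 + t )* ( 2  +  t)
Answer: D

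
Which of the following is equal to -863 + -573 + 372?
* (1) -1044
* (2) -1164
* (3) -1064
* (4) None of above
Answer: 3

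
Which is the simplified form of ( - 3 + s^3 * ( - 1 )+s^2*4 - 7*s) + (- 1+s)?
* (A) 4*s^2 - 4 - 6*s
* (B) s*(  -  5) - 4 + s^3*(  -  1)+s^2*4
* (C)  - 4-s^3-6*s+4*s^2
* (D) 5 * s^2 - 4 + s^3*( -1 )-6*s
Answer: C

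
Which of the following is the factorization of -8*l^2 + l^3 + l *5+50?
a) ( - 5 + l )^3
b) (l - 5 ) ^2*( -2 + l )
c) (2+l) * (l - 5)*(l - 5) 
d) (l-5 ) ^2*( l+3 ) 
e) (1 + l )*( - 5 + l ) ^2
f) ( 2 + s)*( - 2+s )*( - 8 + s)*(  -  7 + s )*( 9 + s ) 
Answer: c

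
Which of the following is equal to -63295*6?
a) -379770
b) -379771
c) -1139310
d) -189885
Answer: a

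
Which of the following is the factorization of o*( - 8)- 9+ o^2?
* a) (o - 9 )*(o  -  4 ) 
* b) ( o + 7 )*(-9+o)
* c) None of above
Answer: c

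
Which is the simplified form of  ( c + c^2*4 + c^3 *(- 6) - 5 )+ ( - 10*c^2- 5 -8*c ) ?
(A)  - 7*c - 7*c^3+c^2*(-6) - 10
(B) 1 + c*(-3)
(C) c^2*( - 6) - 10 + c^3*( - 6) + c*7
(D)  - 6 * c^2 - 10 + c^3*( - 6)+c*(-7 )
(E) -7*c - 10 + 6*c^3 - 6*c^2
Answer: D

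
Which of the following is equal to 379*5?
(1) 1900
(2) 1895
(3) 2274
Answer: 2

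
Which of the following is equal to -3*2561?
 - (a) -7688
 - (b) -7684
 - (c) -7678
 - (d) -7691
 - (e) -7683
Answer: e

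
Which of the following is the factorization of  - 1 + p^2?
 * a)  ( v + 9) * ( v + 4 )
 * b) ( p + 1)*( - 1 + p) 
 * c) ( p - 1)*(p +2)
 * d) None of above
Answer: b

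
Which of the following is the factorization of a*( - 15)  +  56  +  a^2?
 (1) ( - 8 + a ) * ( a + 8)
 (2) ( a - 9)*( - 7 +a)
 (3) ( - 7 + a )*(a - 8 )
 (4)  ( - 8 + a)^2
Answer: 3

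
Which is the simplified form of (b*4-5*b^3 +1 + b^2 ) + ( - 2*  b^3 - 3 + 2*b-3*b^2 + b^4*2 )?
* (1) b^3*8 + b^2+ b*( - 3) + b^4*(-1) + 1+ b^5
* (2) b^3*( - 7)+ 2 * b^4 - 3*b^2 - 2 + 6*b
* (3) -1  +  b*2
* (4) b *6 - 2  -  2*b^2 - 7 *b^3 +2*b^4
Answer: 4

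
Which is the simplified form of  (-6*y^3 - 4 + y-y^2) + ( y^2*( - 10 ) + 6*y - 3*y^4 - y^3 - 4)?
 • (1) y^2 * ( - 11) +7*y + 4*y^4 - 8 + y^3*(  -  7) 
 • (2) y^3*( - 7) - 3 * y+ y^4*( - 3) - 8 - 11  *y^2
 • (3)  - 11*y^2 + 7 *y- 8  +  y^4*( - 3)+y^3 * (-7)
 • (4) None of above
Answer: 3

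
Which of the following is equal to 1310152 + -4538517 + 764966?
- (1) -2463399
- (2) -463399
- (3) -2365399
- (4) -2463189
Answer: 1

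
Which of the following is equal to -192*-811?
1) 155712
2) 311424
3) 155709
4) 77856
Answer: 1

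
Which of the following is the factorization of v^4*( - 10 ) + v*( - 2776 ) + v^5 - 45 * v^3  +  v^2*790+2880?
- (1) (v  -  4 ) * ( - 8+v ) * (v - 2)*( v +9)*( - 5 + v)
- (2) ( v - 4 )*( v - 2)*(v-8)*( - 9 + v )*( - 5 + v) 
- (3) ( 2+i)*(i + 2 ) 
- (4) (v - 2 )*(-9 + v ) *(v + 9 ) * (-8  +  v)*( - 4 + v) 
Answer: 1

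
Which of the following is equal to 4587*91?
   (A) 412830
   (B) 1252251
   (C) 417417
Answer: C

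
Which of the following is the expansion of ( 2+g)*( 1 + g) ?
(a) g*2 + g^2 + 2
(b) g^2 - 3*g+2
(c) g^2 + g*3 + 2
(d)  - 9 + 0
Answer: c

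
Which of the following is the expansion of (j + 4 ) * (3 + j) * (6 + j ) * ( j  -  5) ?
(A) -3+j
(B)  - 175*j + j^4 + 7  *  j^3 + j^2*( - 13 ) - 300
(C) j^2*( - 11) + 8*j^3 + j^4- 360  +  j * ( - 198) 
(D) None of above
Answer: C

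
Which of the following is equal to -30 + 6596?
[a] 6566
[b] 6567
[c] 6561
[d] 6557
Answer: a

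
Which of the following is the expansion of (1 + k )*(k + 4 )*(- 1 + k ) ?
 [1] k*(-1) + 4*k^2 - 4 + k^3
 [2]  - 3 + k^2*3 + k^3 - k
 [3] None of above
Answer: 1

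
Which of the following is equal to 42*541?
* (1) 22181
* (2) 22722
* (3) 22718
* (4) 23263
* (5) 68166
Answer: 2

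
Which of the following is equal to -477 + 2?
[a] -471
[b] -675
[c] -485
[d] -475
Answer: d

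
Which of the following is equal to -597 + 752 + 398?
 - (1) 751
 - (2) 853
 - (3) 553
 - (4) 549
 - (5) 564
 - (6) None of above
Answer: 3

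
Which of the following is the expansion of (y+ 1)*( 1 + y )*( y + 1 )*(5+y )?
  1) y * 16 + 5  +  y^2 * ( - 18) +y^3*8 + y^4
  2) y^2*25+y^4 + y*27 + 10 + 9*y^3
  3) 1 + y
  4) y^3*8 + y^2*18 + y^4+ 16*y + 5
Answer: 4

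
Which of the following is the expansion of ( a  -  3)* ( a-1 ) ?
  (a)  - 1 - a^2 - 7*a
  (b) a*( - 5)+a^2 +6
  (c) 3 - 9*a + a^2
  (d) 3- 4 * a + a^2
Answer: d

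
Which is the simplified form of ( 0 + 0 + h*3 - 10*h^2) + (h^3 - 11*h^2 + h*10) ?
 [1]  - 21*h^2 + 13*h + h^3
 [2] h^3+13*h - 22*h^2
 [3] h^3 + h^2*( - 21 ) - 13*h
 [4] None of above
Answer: 1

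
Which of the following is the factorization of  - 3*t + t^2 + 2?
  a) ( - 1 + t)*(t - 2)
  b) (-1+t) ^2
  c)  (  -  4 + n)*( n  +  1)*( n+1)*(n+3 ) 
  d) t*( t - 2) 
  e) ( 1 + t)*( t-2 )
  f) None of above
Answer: a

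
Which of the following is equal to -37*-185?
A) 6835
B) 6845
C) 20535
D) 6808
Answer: B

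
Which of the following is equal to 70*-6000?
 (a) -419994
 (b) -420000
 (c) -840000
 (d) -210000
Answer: b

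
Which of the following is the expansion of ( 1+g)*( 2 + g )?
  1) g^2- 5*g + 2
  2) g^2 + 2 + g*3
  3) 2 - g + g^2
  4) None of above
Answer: 2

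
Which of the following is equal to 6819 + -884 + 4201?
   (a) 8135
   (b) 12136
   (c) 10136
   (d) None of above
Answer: c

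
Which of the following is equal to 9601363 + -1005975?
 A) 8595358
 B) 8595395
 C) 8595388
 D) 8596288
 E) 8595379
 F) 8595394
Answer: C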